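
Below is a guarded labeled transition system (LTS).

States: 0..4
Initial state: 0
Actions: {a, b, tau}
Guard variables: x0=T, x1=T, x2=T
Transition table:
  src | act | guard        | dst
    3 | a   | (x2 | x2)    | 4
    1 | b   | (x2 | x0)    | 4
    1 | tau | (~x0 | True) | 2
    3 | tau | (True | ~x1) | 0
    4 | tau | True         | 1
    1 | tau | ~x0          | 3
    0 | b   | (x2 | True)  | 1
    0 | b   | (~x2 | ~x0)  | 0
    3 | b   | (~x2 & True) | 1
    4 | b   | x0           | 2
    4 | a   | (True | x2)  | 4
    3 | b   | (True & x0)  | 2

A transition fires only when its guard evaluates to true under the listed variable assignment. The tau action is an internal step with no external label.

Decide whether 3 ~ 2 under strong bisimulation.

Answer: NOT BISIMILAR

Analysis:
Refine partition for ~:
  P[0] = {{0,1,2,3,4}}
  P[1] = {{0},{1},{2},{3,4}}
  P[2] = {{0},{1},{2},{3},{4}}
5 equivalence class(es) (converged in 3)
class of 3: {3}; class of 2: {2}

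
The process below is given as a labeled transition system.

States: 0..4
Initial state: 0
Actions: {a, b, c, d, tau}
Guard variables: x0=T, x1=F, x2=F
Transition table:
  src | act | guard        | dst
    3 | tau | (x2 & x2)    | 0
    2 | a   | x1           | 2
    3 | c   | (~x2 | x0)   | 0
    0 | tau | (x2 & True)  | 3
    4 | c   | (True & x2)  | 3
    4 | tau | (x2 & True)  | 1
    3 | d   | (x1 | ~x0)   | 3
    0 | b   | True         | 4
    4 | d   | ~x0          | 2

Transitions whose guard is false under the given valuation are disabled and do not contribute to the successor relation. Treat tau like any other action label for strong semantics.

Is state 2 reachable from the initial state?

Guard filter leaves 2 enabled edge(s).
depth 0: {0}
depth 1: {4}  total {0,4}
Reachable = {0,4}

Answer: UNREACHABLE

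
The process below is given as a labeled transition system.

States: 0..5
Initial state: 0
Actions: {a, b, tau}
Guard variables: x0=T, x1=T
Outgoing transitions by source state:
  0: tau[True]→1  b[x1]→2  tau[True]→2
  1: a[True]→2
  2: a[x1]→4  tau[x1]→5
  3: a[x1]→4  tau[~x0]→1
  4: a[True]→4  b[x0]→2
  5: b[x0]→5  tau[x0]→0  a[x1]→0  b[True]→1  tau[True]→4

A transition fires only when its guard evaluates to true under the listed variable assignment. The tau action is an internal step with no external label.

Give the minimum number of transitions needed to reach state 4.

Layered search for 4:
  depth 0: {0}
  depth 1: {1,2}
  depth 2: {4,5}
4 enters at depth 2; path b·a

Answer: 2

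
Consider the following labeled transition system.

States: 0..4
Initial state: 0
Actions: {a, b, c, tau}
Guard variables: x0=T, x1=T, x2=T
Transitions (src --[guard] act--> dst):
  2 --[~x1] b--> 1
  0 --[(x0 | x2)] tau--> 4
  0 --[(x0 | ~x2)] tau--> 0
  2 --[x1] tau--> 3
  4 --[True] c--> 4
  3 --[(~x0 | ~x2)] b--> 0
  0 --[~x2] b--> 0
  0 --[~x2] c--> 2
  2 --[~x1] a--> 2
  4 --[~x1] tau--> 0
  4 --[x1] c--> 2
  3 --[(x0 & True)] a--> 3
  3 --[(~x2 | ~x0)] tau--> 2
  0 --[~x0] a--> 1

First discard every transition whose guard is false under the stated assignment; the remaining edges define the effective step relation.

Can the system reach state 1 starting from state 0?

After dropping false guards: 6 live edges.
Layer 0: {0}
Layer 1: {4}  total {0,4}
Layer 2: {2}  total {0,2,4}
Layer 3: {3}  total {0,2,3,4}
Reach set: {0,2,3,4}

Answer: UNREACHABLE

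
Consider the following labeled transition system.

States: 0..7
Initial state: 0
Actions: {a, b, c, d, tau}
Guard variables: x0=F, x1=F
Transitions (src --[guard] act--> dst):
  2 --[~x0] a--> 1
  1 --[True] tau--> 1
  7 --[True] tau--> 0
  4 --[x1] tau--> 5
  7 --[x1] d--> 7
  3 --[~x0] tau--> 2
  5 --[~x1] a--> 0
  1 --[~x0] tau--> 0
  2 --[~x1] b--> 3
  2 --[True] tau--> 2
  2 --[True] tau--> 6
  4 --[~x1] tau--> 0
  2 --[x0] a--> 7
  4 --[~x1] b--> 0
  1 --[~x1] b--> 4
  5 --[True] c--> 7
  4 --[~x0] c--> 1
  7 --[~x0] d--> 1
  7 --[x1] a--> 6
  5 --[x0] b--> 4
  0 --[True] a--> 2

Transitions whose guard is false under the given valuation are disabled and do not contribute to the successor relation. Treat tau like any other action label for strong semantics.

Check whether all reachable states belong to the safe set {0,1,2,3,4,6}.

Safe = {0,1,2,3,4,6}
R = {0,1,2,3,4,6}
  0: safe
  1: safe
  2: safe
  3: safe
  4: safe
  6: safe

Answer: INVARIANT HOLDS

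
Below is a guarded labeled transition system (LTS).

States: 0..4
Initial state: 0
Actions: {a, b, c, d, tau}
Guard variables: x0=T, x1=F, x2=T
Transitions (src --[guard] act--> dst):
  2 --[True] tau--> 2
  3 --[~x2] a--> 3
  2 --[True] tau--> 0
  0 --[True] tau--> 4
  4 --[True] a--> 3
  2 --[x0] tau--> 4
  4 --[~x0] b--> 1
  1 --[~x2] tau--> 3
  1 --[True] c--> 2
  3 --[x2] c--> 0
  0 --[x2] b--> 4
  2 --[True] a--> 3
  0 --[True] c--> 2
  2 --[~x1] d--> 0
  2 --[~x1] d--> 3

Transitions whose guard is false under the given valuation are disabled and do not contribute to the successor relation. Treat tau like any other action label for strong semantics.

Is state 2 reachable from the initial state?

Guard filter leaves 12 enabled edge(s).
Layer 0: {0}
Layer 1: {2,4}  now seen {0,2,4}
Layer 2: {3}  now seen {0,2,3,4}
R = {0,2,3,4}
witness 2: c

Answer: REACHABLE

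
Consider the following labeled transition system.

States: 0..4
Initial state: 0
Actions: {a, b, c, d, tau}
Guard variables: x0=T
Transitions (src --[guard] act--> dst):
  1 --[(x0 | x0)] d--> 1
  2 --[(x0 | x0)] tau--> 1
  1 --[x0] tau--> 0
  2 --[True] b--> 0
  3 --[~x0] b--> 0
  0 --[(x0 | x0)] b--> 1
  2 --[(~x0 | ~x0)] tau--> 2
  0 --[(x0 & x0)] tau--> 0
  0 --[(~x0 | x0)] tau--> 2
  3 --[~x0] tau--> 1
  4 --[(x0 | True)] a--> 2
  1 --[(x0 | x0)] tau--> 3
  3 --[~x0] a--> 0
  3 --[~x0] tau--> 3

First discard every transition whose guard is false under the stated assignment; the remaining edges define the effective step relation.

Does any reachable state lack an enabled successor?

Answer: DEADLOCK at state 3

Working:
Reach set: {0,1,2,3}
  0: b→1  tau→0  tau→2  [deg 3]
  1: d→1  tau→0  tau→3  [deg 3]
  2: b→0  tau→1  [deg 2]
  3: ∅  [STUCK]
trace reaching 3: b·tau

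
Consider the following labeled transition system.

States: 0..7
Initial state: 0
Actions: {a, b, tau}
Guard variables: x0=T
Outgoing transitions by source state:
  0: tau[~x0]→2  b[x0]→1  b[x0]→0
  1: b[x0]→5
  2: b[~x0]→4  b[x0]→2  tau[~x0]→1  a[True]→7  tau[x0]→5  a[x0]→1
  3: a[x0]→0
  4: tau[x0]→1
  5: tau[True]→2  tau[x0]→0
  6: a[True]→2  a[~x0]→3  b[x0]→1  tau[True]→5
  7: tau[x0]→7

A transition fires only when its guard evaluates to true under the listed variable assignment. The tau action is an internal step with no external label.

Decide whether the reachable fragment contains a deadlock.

Reachable = {0,1,2,5,7}
  0: b→0  b→1  [deg 2]
  1: b→5  [deg 1]
  2: a→1  a→7  b→2  tau→5  [deg 4]
  5: tau→0  tau→2  [deg 2]
  7: tau→7  [deg 1]

Answer: DEADLOCK-FREE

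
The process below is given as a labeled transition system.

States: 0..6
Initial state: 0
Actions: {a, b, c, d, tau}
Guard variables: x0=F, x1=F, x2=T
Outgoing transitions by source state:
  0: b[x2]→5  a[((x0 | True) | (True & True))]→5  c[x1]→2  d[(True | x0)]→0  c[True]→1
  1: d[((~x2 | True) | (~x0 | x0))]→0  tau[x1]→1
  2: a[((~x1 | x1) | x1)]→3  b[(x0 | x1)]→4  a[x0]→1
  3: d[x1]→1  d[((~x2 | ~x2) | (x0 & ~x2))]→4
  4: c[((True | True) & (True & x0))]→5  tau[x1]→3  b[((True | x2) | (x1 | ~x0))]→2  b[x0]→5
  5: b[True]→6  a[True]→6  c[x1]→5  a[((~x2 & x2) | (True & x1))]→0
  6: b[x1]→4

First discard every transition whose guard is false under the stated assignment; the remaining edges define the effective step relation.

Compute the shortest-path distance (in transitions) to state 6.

Layered search for 6:
  L0 = {0}
  L1 = {1,5}
  L2 = {6}
depth(6)=2, e.g. a·a

Answer: 2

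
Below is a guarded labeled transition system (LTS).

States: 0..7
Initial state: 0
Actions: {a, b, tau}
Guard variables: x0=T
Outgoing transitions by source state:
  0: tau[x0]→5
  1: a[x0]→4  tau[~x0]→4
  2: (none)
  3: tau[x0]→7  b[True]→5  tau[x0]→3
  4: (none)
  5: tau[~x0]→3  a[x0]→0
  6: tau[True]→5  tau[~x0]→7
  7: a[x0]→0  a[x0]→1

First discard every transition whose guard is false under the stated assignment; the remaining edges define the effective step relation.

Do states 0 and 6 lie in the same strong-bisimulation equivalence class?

Refine partition for ~:
  round 0: {{0,1,2,3,4,5,6,7}}
  round 1: {{0,6},{1,5,7},{2,4},{3}}
  round 2: {{0,6},{1},{2,4},{3},{5},{7}}
6 equivalence class(es) (converged in 3)
0∈{0,6}, 6∈{0,6}

Answer: BISIMILAR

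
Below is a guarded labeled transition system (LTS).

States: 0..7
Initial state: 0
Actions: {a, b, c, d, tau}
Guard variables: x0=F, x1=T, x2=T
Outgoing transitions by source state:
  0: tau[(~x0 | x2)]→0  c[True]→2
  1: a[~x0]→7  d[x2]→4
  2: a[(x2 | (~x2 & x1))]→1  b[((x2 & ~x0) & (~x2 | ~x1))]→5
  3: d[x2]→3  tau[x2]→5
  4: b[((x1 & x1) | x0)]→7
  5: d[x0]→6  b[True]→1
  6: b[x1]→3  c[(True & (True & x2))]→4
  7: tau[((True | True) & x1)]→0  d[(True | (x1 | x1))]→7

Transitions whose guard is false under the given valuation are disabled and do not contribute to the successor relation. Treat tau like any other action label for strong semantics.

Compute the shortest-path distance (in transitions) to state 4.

BFS to 4:
  Layer 0: {0}
  Layer 1: {2}
  Layer 2: {1}
  Layer 3: {4,7}
4 enters at depth 3; path c·a·d

Answer: 3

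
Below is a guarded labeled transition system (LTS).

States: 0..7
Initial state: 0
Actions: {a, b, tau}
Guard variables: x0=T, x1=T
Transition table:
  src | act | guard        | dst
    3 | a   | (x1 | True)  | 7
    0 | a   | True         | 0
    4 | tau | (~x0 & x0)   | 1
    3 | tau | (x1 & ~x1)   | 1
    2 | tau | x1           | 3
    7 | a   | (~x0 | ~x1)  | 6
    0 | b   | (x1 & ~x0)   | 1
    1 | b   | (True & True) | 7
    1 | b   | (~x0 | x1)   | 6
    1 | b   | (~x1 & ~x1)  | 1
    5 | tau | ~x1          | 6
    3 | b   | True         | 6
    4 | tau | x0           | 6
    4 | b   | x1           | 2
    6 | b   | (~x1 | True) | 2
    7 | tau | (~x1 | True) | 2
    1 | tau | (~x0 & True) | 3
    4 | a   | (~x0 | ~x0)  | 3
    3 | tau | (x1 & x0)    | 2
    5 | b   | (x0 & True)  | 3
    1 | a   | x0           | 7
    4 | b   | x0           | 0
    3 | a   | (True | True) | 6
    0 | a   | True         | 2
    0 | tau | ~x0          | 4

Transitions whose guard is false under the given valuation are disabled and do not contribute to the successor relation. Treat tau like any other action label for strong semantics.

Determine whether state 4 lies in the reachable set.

Answer: UNREACHABLE

Analysis:
Guard filter leaves 16 enabled edge(s).
Layer 0: {0}
Layer 1: {2}  cumulative {0,2}
Layer 2: {3}  cumulative {0,2,3}
Layer 3: {6,7}  cumulative {0,2,3,6,7}
Reachable = {0,2,3,6,7}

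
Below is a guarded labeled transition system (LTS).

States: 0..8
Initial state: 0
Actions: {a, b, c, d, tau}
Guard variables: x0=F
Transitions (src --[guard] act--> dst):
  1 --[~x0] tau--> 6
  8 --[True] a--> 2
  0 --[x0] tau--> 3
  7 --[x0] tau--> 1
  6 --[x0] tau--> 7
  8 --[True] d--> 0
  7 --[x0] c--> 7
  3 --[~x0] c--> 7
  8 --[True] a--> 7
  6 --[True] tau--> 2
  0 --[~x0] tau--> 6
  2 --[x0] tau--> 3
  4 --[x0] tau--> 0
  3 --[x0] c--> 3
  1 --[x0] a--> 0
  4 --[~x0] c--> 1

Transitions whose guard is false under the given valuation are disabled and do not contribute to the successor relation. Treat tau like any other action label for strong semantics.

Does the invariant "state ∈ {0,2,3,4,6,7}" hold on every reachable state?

Answer: INVARIANT HOLDS

Working:
Inv-set: {0,2,3,4,6,7}
Reach set: {0,2,6}
  0: safe
  2: safe
  6: safe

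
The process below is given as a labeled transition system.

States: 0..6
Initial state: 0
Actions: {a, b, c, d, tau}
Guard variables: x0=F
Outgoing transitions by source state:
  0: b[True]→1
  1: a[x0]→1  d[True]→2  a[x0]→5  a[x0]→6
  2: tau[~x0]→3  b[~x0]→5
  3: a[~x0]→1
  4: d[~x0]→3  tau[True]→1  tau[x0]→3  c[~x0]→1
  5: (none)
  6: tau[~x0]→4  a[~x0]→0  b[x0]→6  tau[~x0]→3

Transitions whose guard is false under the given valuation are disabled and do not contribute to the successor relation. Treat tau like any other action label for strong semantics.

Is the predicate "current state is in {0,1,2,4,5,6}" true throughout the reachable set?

Answer: INVARIANT VIOLATED at state 3

Working:
Allowed set {0,1,2,4,5,6}
R = {0,1,2,3,5}
  0: safe
  1: safe
  2: safe
  3: ✗ unsafe
  5: safe
reach 3 via b·d·tau — violates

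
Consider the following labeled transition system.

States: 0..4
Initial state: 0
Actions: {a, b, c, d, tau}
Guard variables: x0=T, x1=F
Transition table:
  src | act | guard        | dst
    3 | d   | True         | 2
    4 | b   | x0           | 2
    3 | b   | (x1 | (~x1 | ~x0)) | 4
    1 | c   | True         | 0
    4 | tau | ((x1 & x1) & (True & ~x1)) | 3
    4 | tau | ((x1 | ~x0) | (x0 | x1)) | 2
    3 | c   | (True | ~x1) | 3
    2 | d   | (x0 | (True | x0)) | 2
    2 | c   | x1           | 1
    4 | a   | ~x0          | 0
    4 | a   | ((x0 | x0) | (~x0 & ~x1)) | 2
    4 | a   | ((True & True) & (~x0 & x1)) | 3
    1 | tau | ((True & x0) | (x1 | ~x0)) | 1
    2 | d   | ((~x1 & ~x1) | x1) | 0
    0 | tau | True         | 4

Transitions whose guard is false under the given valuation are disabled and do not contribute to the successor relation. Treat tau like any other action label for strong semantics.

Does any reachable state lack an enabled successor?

Reach set: {0,2,4}
  0: tau→4  [1 out]
  2: d→0  d→2  [2 out]
  4: a→2  b→2  tau→2  [3 out]

Answer: DEADLOCK-FREE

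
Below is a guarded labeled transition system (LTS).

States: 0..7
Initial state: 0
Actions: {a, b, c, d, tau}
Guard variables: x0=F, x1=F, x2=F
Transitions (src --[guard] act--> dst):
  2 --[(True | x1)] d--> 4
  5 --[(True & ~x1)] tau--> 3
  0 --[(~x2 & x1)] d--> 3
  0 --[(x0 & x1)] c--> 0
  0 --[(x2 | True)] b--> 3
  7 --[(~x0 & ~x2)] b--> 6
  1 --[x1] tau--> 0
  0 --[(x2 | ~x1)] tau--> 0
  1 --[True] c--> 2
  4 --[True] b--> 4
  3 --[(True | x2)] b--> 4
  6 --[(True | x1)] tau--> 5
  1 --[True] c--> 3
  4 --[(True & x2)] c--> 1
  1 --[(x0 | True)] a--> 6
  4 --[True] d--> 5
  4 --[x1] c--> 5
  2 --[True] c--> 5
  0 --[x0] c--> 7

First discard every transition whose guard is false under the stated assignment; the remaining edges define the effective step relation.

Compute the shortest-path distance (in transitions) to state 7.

Layered search for 7:
  depth 0: {0}
  depth 1: {3}
  depth 2: {4}
  depth 3: {5}
7 never appears.

Answer: UNREACHABLE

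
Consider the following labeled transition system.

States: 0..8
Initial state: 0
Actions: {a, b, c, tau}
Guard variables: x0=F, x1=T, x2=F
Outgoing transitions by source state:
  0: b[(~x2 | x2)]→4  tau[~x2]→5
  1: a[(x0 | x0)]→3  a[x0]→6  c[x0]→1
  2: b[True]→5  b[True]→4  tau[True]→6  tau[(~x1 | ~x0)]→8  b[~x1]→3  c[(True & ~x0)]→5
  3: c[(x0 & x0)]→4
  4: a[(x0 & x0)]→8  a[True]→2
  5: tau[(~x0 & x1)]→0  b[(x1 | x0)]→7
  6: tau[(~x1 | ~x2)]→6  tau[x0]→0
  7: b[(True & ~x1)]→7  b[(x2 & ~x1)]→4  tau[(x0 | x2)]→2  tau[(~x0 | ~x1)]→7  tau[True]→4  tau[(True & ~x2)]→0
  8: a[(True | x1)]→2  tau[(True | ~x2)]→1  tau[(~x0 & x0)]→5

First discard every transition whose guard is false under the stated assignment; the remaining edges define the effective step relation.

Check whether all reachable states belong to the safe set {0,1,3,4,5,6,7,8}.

Inv-set: {0,1,3,4,5,6,7,8}
R = {0,1,2,4,5,6,7,8}
  0: ok
  1: ok
  2: outside
  4: ok
  5: ok
  6: ok
  7: ok
  8: ok
counterexample path to 2: b·a

Answer: INVARIANT VIOLATED at state 2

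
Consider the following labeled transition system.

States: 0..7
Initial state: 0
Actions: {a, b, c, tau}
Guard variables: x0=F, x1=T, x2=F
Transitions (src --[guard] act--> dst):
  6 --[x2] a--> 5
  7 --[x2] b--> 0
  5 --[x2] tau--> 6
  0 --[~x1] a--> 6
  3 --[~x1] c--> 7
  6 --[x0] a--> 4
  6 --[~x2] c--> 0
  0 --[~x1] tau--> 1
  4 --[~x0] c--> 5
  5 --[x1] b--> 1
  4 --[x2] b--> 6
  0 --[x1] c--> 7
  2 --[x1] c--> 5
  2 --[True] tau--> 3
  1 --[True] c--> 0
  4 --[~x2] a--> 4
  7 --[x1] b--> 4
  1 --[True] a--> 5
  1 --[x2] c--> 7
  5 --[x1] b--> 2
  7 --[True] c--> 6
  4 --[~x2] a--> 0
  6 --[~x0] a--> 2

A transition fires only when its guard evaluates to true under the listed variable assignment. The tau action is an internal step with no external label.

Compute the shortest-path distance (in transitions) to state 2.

Breadth-first toward 2:
  L0 = {0}
  L1 = {7}
  L2 = {4,6}
  L3 = {2,5}
first hit 2 at d=3 via c·c·a

Answer: 3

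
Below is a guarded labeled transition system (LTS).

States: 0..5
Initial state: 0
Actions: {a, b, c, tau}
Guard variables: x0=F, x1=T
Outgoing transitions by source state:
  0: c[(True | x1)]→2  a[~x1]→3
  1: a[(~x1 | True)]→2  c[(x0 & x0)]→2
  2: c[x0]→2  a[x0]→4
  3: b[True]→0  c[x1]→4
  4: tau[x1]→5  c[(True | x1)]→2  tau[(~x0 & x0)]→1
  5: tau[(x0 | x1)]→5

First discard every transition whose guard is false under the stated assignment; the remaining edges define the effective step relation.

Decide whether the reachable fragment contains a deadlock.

Answer: DEADLOCK at state 2

Analysis:
Reachable = {0,2}
  0: c→2  [deg 1]
  2: ∅  [STUCK]
Path to 2: c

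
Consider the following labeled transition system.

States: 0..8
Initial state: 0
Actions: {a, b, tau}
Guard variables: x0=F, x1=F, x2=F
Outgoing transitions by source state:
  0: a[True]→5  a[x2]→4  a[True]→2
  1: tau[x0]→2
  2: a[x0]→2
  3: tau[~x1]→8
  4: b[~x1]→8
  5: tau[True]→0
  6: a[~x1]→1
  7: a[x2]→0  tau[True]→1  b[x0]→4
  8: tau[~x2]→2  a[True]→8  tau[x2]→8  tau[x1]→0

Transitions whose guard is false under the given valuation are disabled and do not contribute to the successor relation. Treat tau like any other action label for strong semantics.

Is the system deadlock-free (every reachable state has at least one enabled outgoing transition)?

Answer: DEADLOCK at state 2

Trace:
R = {0,2,5}
  0: a→2  a→5  [deg 2]
  2: ∅  [STUCK]
  5: tau→0  [deg 1]
witness 2: a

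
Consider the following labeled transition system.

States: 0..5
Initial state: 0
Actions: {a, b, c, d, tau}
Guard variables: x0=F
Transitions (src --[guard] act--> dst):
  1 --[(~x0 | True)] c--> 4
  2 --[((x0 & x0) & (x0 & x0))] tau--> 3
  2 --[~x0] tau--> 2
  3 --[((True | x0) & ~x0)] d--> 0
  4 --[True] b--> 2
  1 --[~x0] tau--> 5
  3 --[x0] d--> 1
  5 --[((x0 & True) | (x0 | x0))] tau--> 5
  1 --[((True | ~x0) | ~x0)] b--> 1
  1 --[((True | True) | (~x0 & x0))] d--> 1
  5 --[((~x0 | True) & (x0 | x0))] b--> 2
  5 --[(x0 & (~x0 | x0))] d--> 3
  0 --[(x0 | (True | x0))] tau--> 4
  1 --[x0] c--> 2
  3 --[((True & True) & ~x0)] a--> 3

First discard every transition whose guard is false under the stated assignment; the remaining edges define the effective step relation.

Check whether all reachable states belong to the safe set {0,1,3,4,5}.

Inv-set: {0,1,3,4,5}
Reach set: {0,2,4}
  0: safe
  2: outside
  4: safe
counterexample path to 2: tau·b

Answer: INVARIANT VIOLATED at state 2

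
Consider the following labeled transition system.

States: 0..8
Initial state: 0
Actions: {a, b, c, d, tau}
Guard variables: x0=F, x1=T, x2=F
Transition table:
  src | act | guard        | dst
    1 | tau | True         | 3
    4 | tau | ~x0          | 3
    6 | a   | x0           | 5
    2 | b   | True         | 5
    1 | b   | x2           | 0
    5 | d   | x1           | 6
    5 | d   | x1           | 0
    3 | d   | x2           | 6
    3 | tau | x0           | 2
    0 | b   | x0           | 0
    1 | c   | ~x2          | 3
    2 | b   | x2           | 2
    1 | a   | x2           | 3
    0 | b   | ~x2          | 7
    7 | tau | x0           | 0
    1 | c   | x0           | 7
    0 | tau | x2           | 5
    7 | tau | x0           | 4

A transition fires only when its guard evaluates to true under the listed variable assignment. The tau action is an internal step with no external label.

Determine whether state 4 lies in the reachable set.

Answer: UNREACHABLE

Analysis:
Guard filter leaves 7 enabled edge(s).
Layer 0: {0}
Layer 1: {7}  now seen {0,7}
R = {0,7}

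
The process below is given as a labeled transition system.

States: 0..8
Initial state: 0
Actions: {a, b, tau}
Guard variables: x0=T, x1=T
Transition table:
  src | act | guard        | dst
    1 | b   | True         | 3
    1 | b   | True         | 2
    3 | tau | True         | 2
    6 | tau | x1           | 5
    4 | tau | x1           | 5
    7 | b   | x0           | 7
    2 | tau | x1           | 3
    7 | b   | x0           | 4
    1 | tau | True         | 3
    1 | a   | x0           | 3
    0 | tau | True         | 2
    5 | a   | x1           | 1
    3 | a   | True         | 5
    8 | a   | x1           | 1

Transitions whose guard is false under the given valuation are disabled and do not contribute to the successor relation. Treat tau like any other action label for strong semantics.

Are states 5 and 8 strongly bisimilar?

Refine partition for ~:
  P[0] = {{0,1,2,3,4,5,6,7,8}}
  P[1] = {{0,2,4,6},{1},{3},{5,8},{7}}
  P[2] = {{0},{1},{2},{3},{4,6},{5,8},{7}}
Fixed point at round 3; 7 class(es).
class of 5: {5,8}; class of 8: {5,8}

Answer: BISIMILAR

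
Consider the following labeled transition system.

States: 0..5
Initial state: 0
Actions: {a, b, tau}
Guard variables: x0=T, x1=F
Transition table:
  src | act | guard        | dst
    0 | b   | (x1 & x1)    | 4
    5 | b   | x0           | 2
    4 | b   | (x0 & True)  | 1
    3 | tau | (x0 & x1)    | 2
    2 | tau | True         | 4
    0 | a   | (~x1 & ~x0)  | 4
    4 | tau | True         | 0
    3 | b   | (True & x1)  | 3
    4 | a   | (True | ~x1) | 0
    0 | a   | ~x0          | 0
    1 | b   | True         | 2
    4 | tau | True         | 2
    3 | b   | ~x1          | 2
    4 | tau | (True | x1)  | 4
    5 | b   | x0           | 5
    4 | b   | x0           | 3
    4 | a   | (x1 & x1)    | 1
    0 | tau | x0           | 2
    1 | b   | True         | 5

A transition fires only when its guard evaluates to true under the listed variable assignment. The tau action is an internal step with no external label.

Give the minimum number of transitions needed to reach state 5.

Answer: 4

Analysis:
Layered search for 5:
  Layer 0: {0}
  Layer 1: {2}
  Layer 2: {4}
  Layer 3: {1,3}
  Layer 4: {5}
depth(5)=4, e.g. tau·tau·b·b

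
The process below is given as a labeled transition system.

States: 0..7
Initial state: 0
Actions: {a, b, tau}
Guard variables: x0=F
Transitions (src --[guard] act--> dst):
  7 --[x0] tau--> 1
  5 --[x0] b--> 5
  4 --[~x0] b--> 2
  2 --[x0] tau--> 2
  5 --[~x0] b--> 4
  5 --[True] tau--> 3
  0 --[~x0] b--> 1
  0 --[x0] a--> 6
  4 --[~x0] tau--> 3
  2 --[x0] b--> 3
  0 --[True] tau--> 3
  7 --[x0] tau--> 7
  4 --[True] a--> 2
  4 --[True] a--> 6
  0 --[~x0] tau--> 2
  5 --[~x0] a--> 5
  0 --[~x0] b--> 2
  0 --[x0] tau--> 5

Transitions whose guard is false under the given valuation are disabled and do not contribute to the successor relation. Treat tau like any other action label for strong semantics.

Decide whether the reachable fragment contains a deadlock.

R = {0,1,2,3}
  0: b→1  b→2  tau→2  tau→3  [4 out]
  1: ∅  [deadlock]
  2: ∅  [deadlock]
  3: ∅  [deadlock]
Path to 1: b

Answer: DEADLOCK at state 1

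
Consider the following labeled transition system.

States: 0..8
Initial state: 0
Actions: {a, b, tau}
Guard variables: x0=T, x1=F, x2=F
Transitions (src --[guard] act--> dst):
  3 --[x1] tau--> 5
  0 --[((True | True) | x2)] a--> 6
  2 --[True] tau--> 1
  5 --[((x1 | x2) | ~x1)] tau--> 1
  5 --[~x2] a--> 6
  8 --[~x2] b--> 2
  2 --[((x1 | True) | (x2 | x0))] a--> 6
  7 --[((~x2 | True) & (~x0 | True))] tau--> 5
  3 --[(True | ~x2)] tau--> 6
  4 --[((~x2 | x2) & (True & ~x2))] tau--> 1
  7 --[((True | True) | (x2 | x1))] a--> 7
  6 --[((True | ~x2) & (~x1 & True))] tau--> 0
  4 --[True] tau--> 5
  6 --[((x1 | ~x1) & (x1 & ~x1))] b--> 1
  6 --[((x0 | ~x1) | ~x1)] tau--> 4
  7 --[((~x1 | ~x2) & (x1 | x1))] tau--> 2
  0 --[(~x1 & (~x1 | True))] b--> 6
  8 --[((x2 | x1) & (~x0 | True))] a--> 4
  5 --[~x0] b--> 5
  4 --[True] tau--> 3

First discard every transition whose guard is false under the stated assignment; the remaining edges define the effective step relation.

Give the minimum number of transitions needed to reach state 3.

Breadth-first toward 3:
  Layer 0: {0}
  Layer 1: {6}
  Layer 2: {4}
  Layer 3: {1,3,5}
3 enters at depth 3; path a·tau·tau

Answer: 3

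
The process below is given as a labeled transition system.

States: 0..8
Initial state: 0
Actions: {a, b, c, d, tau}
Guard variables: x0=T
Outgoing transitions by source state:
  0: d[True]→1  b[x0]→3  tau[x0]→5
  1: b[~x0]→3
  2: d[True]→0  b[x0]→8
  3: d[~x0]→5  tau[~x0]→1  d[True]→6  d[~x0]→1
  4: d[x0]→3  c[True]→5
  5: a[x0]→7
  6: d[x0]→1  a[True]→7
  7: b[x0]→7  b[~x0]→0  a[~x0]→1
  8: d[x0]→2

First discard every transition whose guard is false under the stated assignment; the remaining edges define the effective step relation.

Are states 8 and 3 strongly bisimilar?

Bisimulation quotient by refinement:
  π0 = {{0,1,2,3,4,5,6,7,8}}
  π1 = {{0},{1},{2},{3,8},{4},{5},{6},{7}}
  π2 = {{0},{1},{2},{3},{4},{5},{6},{7},{8}}
9 equivalence class(es) (converged in 3)
8∈{8}, 3∈{3}

Answer: NOT BISIMILAR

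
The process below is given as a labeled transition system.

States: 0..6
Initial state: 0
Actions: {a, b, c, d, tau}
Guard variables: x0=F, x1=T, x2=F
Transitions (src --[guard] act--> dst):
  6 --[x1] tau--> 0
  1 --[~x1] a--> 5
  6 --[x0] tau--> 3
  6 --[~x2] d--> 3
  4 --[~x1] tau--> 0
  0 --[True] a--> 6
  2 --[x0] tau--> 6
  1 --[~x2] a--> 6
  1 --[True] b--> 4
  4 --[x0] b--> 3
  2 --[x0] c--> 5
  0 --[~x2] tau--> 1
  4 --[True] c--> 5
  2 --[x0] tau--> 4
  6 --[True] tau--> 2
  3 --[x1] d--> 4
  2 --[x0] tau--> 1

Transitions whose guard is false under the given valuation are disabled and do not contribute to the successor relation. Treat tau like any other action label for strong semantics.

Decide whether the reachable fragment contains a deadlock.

Reach set: {0,1,2,3,4,5,6}
  0: a→6  tau→1  [deg 2]
  1: a→6  b→4  [deg 2]
  2: ∅  [deadlock]
  3: d→4  [deg 1]
  4: c→5  [deg 1]
  5: ∅  [deadlock]
  6: d→3  tau→0  tau→2  [deg 3]
trace reaching 2: a·tau

Answer: DEADLOCK at state 2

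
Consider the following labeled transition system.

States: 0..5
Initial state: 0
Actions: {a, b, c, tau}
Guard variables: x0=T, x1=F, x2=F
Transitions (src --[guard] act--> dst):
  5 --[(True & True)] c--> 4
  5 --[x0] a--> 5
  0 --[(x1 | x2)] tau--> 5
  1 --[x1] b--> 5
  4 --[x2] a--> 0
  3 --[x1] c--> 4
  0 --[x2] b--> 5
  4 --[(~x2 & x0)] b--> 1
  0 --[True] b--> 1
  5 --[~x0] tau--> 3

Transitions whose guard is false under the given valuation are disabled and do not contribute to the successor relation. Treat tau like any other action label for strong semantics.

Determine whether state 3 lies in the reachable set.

Answer: UNREACHABLE

Trace:
4 transition(s) survive guard evaluation.
Layer 0: {0}
Layer 1: {1}  now seen {0,1}
Reach set: {0,1}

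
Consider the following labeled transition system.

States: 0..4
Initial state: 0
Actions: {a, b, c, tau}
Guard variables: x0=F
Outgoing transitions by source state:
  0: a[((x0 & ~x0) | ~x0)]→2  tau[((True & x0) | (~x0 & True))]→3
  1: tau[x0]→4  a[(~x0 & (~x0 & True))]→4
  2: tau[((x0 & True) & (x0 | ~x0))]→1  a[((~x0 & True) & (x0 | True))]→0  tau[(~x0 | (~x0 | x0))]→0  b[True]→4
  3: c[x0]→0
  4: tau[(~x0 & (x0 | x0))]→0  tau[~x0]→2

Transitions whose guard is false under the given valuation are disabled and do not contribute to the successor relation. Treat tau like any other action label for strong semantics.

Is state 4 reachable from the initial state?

Answer: REACHABLE

Trace:
After dropping false guards: 7 live edges.
L0 = {0}
L1 = {2,3}  total {0,2,3}
L2 = {4}  total {0,2,3,4}
R = {0,2,3,4}
trace reaching 4: a·b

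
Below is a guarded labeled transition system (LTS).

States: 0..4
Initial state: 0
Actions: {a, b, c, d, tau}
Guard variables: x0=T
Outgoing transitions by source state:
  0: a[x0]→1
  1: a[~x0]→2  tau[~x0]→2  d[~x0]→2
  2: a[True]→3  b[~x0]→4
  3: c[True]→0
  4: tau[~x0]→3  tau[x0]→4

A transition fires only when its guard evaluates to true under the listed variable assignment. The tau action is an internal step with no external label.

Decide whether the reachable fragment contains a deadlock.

Answer: DEADLOCK at state 1

Analysis:
Reach set: {0,1}
  0: a→1  [deg 1]
  1: ∅  [STUCK]
witness 1: a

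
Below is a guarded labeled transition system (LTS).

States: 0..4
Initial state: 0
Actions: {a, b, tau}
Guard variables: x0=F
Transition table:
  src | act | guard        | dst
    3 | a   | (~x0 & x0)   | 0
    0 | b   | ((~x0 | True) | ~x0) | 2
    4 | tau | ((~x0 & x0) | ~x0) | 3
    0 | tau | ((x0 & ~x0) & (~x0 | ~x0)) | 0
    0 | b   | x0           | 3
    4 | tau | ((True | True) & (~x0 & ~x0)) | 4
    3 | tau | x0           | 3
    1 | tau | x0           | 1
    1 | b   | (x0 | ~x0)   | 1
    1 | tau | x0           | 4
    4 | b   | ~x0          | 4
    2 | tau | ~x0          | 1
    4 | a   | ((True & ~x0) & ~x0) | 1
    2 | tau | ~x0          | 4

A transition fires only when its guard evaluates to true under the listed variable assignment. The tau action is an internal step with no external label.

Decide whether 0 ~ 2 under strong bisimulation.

Bisimulation quotient by refinement:
  P[0] = {{0,1,2,3,4}}
  P[1] = {{0,1},{2},{3},{4}}
  P[2] = {{0},{1},{2},{3},{4}}
stable after 3 split(s): 5 block(s)
class of 0: {0}; class of 2: {2}

Answer: NOT BISIMILAR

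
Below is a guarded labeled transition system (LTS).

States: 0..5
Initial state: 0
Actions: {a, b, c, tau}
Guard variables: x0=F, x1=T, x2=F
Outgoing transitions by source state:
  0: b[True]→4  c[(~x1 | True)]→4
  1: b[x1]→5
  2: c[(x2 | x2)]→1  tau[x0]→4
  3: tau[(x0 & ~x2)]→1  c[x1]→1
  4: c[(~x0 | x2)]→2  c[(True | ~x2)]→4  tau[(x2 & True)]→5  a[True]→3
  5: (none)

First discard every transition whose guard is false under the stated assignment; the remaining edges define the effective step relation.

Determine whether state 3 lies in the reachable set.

7 transition(s) survive guard evaluation.
L0 = {0}
L1 = {4}  cumulative {0,4}
L2 = {2,3}  cumulative {0,2,3,4}
L3 = {1}  cumulative {0,1,2,3,4}
L4 = {5}  cumulative {0,1,2,3,4,5}
Reachable = {0,1,2,3,4,5}
witness 3: b·a

Answer: REACHABLE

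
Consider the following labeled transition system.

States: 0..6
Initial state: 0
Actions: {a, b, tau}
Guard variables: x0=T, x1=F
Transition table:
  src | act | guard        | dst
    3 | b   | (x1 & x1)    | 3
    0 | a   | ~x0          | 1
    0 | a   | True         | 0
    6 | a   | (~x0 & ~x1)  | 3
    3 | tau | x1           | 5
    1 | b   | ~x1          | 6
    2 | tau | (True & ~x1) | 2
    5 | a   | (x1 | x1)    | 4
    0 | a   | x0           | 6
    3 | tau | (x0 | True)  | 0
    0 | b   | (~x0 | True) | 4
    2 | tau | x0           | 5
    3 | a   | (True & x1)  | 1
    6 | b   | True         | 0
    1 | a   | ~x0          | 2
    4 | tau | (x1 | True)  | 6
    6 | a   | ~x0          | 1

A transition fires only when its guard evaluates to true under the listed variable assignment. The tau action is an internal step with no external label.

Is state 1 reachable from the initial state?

Guard filter leaves 9 enabled edge(s).
Layer 0: {0}
Layer 1: {4,6}  cumulative {0,4,6}
Reachable = {0,4,6}

Answer: UNREACHABLE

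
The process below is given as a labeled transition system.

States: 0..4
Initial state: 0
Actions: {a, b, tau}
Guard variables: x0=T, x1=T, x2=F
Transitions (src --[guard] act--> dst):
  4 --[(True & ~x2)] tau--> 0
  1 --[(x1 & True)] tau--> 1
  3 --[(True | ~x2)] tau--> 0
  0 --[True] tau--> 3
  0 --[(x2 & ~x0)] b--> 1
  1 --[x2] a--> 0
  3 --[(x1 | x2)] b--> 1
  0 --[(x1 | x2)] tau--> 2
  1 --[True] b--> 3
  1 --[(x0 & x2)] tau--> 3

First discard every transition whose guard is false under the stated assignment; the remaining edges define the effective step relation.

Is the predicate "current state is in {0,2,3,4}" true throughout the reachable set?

Answer: INVARIANT VIOLATED at state 1

Analysis:
Allowed set {0,2,3,4}
Reach set: {0,1,2,3}
  0: ✓
  1: VIOLATES
  2: ✓
  3: ✓
witness against invariant: tau·b → 1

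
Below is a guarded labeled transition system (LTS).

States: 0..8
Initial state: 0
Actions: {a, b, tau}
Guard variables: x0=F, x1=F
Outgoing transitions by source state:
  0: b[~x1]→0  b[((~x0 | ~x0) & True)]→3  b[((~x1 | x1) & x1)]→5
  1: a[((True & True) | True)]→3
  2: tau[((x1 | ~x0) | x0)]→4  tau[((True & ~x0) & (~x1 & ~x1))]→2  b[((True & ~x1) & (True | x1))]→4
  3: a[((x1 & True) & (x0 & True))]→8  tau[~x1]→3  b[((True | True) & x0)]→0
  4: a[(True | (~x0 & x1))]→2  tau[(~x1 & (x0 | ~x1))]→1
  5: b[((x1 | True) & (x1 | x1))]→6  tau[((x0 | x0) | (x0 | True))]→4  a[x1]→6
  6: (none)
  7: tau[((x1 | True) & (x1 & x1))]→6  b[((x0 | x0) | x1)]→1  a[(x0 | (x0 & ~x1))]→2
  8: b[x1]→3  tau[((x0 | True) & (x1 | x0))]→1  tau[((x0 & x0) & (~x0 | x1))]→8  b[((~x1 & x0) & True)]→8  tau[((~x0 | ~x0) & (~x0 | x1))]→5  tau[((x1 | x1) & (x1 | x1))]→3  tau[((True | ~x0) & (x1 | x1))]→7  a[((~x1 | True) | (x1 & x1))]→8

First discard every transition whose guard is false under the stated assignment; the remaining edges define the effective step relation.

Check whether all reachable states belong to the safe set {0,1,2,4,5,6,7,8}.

Answer: INVARIANT VIOLATED at state 3

Working:
Inv-set: {0,1,2,4,5,6,7,8}
Reachable = {0,3}
  0: ok
  3: VIOLATES
witness against invariant: b → 3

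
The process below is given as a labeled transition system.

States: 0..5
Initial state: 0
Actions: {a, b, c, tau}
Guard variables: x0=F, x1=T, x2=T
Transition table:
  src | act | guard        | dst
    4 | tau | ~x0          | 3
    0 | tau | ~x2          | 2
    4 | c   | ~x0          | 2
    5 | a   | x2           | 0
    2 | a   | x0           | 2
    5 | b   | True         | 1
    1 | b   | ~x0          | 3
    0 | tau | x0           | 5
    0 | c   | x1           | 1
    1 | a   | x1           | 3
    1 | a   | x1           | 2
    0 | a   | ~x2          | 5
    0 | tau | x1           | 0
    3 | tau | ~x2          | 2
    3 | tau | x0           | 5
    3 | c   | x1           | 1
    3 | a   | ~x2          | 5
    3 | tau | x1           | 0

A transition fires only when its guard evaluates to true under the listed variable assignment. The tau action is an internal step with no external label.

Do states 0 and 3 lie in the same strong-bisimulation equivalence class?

Bisimulation quotient by refinement:
  P[0] = {{0,1,2,3,4,5}}
  P[1] = {{0,3,4},{1,5},{2}}
  P[2] = {{0,3},{1},{2},{4},{5}}
5 equivalence class(es) (converged in 3)
class of 0: {0,3}; class of 3: {0,3}

Answer: BISIMILAR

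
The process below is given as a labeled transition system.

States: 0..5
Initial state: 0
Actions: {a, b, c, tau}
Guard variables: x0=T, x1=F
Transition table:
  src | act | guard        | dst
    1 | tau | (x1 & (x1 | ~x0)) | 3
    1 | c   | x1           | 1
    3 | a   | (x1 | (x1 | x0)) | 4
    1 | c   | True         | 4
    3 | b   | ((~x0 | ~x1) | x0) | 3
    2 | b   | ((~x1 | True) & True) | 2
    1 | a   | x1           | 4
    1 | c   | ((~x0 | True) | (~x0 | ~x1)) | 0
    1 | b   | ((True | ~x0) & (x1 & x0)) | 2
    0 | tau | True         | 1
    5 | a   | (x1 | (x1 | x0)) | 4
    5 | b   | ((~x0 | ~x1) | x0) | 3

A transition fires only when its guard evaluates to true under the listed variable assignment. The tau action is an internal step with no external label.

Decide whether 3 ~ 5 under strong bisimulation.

Answer: BISIMILAR

Trace:
Bisimulation quotient by refinement:
  P[0] = {{0,1,2,3,4,5}}
  P[1] = {{0},{1},{2},{3,5},{4}}
stable after 2 split(s): 5 block(s)
class of 3: {3,5}; class of 5: {3,5}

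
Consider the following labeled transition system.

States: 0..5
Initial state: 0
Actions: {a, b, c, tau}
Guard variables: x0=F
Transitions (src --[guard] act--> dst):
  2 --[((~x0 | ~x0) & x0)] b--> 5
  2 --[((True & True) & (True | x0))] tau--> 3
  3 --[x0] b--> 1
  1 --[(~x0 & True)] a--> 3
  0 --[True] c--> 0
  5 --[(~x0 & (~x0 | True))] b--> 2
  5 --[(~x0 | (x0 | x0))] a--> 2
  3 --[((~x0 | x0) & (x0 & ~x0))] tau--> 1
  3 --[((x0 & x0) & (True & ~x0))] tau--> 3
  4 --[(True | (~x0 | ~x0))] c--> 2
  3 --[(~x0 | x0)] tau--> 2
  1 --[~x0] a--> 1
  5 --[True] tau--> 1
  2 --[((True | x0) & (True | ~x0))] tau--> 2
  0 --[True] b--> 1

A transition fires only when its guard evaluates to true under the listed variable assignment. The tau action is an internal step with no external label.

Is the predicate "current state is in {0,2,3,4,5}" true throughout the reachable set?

Answer: INVARIANT VIOLATED at state 1

Trace:
Safe = {0,2,3,4,5}
Reachable = {0,1,2,3}
  0: ok
  1: VIOLATES
  2: ok
  3: ok
counterexample path to 1: b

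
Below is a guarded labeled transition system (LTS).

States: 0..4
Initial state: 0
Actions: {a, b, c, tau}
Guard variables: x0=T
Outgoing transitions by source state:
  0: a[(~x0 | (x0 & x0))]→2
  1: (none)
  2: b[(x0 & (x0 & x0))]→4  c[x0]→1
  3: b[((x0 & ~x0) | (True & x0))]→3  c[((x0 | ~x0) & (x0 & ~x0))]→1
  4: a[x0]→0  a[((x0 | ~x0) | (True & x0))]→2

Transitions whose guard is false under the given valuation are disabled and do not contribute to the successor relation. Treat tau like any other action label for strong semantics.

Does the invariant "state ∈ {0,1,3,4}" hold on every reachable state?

Answer: INVARIANT VIOLATED at state 2

Analysis:
Allowed set {0,1,3,4}
Reach set: {0,1,2,4}
  0: ok
  1: ok
  2: VIOLATES
  4: ok
reach 2 via a — violates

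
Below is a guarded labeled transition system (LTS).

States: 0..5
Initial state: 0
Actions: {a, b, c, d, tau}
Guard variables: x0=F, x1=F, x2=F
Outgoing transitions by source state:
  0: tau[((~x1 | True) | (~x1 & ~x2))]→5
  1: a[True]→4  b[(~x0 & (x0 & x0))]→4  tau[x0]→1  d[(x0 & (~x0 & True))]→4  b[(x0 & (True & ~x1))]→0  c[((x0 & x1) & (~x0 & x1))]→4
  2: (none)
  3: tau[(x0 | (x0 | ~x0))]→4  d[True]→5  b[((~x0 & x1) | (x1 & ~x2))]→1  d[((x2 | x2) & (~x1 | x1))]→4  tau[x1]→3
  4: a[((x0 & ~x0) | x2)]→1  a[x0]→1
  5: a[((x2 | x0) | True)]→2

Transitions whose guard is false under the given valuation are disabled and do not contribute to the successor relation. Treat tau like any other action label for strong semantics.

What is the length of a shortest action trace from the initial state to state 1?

BFS to 1:
  Layer 0: {0}
  Layer 1: {5}
  Layer 2: {2}
1 never appears.

Answer: UNREACHABLE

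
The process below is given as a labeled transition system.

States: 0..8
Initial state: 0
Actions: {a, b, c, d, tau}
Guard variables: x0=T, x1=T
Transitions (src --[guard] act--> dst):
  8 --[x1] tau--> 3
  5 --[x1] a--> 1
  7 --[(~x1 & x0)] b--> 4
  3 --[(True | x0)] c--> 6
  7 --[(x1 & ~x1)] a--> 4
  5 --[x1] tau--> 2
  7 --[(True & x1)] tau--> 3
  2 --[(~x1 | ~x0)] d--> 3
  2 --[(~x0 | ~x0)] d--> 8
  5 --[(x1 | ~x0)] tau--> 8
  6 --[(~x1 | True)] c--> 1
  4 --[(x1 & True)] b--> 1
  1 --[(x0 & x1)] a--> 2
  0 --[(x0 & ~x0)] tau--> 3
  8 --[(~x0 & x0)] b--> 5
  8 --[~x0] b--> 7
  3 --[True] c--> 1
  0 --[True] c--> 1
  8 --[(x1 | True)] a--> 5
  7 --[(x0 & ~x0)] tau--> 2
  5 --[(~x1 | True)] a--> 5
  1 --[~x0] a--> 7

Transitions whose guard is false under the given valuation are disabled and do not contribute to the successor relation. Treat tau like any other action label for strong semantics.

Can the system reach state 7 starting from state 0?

After dropping false guards: 13 live edges.
depth 0: {0}
depth 1: {1}  total {0,1}
depth 2: {2}  total {0,1,2}
Reach set: {0,1,2}

Answer: UNREACHABLE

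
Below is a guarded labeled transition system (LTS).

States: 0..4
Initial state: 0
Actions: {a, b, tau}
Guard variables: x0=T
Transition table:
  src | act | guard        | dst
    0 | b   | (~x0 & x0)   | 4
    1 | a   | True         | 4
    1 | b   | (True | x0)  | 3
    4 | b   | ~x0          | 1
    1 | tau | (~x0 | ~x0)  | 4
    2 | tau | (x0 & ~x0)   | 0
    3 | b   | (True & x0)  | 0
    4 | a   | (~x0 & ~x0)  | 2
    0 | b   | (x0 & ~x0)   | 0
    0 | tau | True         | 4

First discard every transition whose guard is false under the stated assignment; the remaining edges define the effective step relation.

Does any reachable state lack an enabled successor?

Answer: DEADLOCK at state 4

Analysis:
Reach set: {0,4}
  0: tau→4  [1 exit(s)]
  4: ∅  [no exit]
trace reaching 4: tau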